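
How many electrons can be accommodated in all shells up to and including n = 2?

10

Total orbitals = 1² + 2² = 5. Doubling for spin gives 10 electrons.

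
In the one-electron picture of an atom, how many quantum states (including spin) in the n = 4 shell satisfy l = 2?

Orbitals with l = 2, by l: l=2 → 5.
Orbitals: 5. Each orbital carries two spin states, so 5 × 2 = 10 states.

10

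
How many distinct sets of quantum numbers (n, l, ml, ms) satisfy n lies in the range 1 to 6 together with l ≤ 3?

Treat each shell separately and count matching orbitals:
n=1 → 1; n=2 → 4; n=3 → 9; n=4 → 16; n=5 → 16; n=6 → 16.
Orbitals: 1 + 4 + 9 + 16 + 16 + 16 = 62. Including both spin states (ms = ±1/2) gives 2 × 62 = 124 states.

124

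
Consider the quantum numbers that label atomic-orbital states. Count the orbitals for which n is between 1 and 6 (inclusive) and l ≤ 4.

80

Count contributing orbitals for each principal shell:
n=1 → 1; n=2 → 4; n=3 → 9; n=4 → 16; n=5 → 25; n=6 → 25.
Total orbitals: 1 + 4 + 9 + 16 + 25 + 25 = 80.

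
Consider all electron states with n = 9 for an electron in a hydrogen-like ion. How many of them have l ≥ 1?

The n = 9 shell has l = 0 through 8; check each.
Per l-value: l=1 → 3; l=2 → 5; l=3 → 7; l=4 → 9; l=5 → 11; l=6 → 13; l=7 → 15; l=8 → 17.
Orbitals: 3 + 5 + 7 + 9 + 11 + 13 + 15 + 17 = 80. Each orbital carries two spin states, so 80 × 2 = 160 states.

160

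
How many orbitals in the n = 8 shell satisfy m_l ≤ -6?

Go through l = 0, …, 7 (the values permitted for n = 8).
Per l-value: l=6 → 1; l=7 → 2.
Total orbitals: 1 + 2 = 3.

3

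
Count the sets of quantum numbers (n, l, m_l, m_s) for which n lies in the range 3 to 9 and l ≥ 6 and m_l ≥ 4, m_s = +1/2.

Count contributing orbitals for each principal shell:
n=7 → 3; n=8 → 7; n=9 → 12.
Orbitals: 3 + 7 + 12 = 22. With m_s fixed to +1/2 there is one state per orbital, so 22 states.

22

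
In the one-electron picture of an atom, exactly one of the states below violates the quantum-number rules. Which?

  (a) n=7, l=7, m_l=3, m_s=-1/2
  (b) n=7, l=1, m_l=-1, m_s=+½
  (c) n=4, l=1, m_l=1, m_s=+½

(a) has l = 7 ≥ n = 7, violating 0 ≤ l ≤ n−1.
The remaining sets (b), (c) satisfy all four rules.

(a)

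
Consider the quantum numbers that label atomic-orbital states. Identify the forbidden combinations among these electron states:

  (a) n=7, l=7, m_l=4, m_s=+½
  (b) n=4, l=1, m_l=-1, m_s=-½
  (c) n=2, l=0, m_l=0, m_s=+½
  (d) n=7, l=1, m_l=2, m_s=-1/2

(a) has l = 7 ≥ n = 7, violating 0 ≤ l ≤ n−1.
(d) has |m_l| = 2 > l = 1, violating −l ≤ m_l ≤ l.
The remaining sets (b), (c) satisfy all four rules.

(a) and (d)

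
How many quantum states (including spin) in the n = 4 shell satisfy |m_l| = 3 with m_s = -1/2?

2

With n = 4 the allowed l are 0, 1, …, 3.
Per l-value: l=3 → 2.
Orbitals: 2. With m_s fixed to a single value there is one state per orbital, giving 2 states.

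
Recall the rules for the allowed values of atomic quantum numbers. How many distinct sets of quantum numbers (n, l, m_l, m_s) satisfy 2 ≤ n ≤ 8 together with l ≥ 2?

Go shell by shell, enumerating (l, m_l) with l ≥ 2:
n=3 → 5; n=4 → 12; n=5 → 21; n=6 → 32; n=7 → 45; n=8 → 60.
Orbitals: 5 + 12 + 21 + 32 + 45 + 60 = 175. Including both spin states (m_s = ±1/2) gives 2 × 175 = 350 states.

350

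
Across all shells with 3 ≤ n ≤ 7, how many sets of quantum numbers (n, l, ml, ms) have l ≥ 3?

Count contributing orbitals for each principal shell:
n=4 → 7; n=5 → 16; n=6 → 27; n=7 → 40.
Orbitals: 7 + 16 + 27 + 40 = 90. Including both spin states (ms = ±1/2) gives 2 × 90 = 180 states.

180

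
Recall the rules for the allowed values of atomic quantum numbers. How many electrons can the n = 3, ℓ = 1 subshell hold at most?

A subshell with ℓ = 1 has 2ℓ+1 = 3 orbitals, each holding 2 electrons (spin ±1/2), so 3 × 2 = 6.

6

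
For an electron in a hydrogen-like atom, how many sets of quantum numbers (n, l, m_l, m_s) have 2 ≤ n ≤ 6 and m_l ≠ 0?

Go shell by shell, enumerating (l, m_l) with m_l ≠ 0:
n=2 → 2; n=3 → 6; n=4 → 12; n=5 → 20; n=6 → 30.
Orbitals: 2 + 6 + 12 + 20 + 30 = 70. Including both spin states (m_s = ±1/2) gives 2 × 70 = 140 states.

140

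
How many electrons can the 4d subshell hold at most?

10

A subshell with l = 2 has 2l+1 = 5 orbitals, each holding 2 electrons (spin ±1/2), so 5 × 2 = 10.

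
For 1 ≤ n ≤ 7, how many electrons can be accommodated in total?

280

Total orbitals = 1² + 2² + 3² + 4² + 5² + 6² + 7² = 140. Doubling for spin gives 280 electrons.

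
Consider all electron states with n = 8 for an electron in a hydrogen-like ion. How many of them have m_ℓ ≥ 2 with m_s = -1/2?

The (ℓ, m_ℓ) pairs meeting m_ℓ ≥ 2 give: ℓ=2 → 1; ℓ=3 → 2; ℓ=4 → 3; ℓ=5 → 4; ℓ=6 → 5; ℓ=7 → 6.
Orbitals: 1 + 2 + 3 + 4 + 5 + 6 = 21. With m_s fixed to a single value there is one state per orbital, giving 21 states.

21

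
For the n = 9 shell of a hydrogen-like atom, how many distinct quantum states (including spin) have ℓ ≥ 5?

112

Orbitals with ℓ ≥ 5, by ℓ: ℓ=5 → 11; ℓ=6 → 13; ℓ=7 → 15; ℓ=8 → 17.
Orbitals: 11 + 13 + 15 + 17 = 56. Each orbital carries two spin states, so 56 × 2 = 112 states.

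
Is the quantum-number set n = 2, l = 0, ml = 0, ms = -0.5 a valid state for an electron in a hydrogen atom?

n = 2 is a positive integer. l = 0 satisfies 0 ≤ l ≤ n−1 = 1. ml = 0 lies in the range −l … +l (here 0). ms = -1/2 is one of ±1/2.
All four constraints are satisfied.

Valid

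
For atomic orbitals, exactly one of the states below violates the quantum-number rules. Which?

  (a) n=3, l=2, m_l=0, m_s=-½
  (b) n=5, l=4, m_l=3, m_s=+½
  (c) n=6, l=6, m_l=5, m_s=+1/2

(c)

(c) has l = 6 ≥ n = 6, violating 0 ≤ l ≤ n−1.
The remaining sets (a), (b) satisfy all four rules.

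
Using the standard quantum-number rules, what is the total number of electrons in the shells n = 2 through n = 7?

278

Shell n has n² orbitals: 2²=4 + 3²=9 + 4²=16 + 5²=25 + 6²=36 + 7²=49 = 139 orbitals.
Two spin states per orbital: 2 × 139 = 278 electrons.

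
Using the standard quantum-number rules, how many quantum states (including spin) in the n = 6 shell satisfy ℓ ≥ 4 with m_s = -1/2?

20

Go through ℓ = 0, …, 5 (the values permitted for n = 6).
Orbitals with ℓ ≥ 4, by ℓ: ℓ=4 → 9; ℓ=5 → 11.
Orbitals: 9 + 11 = 20. With m_s fixed to a single value there is one state per orbital, giving 20 states.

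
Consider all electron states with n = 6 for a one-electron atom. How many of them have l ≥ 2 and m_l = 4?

Go through l = 0, …, 5 (the values permitted for n = 6).
Per l-value: l=4 → 1; l=5 → 1.
Orbitals: 1 + 1 = 2. Each orbital carries two spin states, so 2 × 2 = 4 states.

4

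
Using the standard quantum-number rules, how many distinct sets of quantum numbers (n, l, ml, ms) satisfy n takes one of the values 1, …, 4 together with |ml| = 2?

12

Count contributing orbitals for each principal shell:
n=3 → 2; n=4 → 4.
Orbitals: 2 + 4 = 6. Including both spin states (ms = ±1/2) gives 2 × 6 = 12 states.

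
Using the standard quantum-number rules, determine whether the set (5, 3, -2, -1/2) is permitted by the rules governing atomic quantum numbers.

n = 5 is a positive integer. l = 3 satisfies 0 ≤ l ≤ n−1 = 4. m_l = -2 lies in the range −l … +l (here −3 … 3). m_s = -1/2 is one of ±1/2.
All four constraints are satisfied.

Valid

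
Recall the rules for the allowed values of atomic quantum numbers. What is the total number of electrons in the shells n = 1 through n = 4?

60

Shell n has n² orbitals: 1²=1 + 2²=4 + 3²=9 + 4²=16 = 30 orbitals.
Two spin states per orbital: 2 × 30 = 60 electrons.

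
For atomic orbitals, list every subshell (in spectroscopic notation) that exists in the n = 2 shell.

2s, 2p

For n = 2, l runs from 0 to 1. In spectroscopic notation l = 0,1,2,… ↔ s,p,d,f,g,h,i, so the subshells are 2s, 2p.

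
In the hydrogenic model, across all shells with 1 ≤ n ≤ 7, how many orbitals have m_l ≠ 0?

112

Count contributing orbitals for each principal shell:
n=2 → 2; n=3 → 6; n=4 → 12; n=5 → 20; n=6 → 30; n=7 → 42.
Total orbitals: 2 + 6 + 12 + 20 + 30 + 42 = 112.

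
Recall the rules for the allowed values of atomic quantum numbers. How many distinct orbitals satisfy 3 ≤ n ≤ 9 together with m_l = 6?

6

Go shell by shell, enumerating (l, m_l) with m_l = 6:
n=7 → 1; n=8 → 2; n=9 → 3.
Total orbitals: 1 + 2 + 3 = 6.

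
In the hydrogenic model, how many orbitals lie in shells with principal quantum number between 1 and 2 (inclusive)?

Shell n has n² orbitals: 1²=1 + 2²=4 = 5 orbitals.

5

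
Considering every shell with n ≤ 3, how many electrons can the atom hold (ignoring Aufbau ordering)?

Total orbitals = 1² + 2² + 3² = 14. Doubling for spin gives 28 electrons.

28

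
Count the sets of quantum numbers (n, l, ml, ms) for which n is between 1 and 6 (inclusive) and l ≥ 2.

For each n in the range, tally the orbitals obeying l ≥ 2:
n=3 → 5; n=4 → 12; n=5 → 21; n=6 → 32.
Orbitals: 5 + 12 + 21 + 32 = 70. Including both spin states (ms = ±1/2) gives 2 × 70 = 140 states.

140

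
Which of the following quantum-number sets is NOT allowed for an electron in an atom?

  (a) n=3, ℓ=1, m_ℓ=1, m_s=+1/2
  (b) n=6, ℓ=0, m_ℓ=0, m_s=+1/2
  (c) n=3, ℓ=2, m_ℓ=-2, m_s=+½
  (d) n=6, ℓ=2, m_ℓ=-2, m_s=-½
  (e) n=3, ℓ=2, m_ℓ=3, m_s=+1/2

(e)

(e) has |m_ℓ| = 3 > ℓ = 2, violating −ℓ ≤ m_ℓ ≤ ℓ.
The remaining sets (a), (b), (c), (d) satisfy all four rules.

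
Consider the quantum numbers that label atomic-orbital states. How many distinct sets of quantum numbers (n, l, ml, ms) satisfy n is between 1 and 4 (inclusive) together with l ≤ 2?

46

Count contributing orbitals for each principal shell:
n=1 → 1; n=2 → 4; n=3 → 9; n=4 → 9.
Orbitals: 1 + 4 + 9 + 9 = 23. Including both spin states (ms = ±1/2) gives 2 × 23 = 46 states.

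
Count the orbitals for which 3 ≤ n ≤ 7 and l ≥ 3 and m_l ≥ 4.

10

Per-shell orbital counts meeting the constraint:
n=5 → 1; n=6 → 3; n=7 → 6.
Total orbitals: 1 + 3 + 6 = 10.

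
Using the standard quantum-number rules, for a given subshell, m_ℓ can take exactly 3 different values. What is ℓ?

m_ℓ ranges over 2ℓ+1 integers, so 2ℓ+1 = 3 ⇒ ℓ = 1.

ℓ = 1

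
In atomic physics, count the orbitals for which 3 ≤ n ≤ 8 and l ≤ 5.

Count contributing orbitals for each principal shell:
n=3 → 9; n=4 → 16; n=5 → 25; n=6 → 36; n=7 → 36; n=8 → 36.
Total orbitals: 9 + 16 + 25 + 36 + 36 + 36 = 158.

158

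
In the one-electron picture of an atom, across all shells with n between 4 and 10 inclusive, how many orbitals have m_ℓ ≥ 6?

20

Treat each shell separately and count matching orbitals:
n=7 → 1; n=8 → 3; n=9 → 6; n=10 → 10.
Total orbitals: 1 + 3 + 6 + 10 = 20.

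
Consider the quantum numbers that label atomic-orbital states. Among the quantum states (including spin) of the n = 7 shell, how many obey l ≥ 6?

26

With n = 7 the allowed l are 0, 1, …, 6.
Per l-value: l=6 → 13.
Orbitals: 13. Each orbital carries two spin states, so 13 × 2 = 26 states.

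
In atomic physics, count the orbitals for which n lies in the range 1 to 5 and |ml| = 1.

20

For each n in the range, tally the orbitals obeying |ml| = 1:
n=2 → 2; n=3 → 4; n=4 → 6; n=5 → 8.
Total orbitals: 2 + 4 + 6 + 8 = 20.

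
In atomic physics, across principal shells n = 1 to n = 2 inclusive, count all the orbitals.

5

Shell n has n² orbitals: 1²=1 + 2²=4 = 5 orbitals.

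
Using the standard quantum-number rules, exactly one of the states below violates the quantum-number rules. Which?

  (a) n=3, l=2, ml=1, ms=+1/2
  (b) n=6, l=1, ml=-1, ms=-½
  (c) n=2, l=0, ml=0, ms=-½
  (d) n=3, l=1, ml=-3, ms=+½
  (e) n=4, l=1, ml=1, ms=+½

(d)

(d) has |ml| = 3 > l = 1, violating −l ≤ ml ≤ l.
The remaining sets (a), (b), (c), (e) satisfy all four rules.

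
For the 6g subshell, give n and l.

n = 6, l = 4

The leading integer gives n = 6; the letter 'g' means l = 4.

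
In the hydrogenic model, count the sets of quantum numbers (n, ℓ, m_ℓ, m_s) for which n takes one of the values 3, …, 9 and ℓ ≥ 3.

Per-shell orbital counts meeting the constraint:
n=4 → 7; n=5 → 16; n=6 → 27; n=7 → 40; n=8 → 55; n=9 → 72.
Orbitals: 7 + 16 + 27 + 40 + 55 + 72 = 217. Including both spin states (m_s = ±1/2) gives 2 × 217 = 434 states.

434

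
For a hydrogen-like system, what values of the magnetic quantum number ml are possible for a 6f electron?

-3, -2, -1, 0, 1, 2, 3

The 6f subshell has l = 3, and ml takes every integer from −l to +l. With l = 3 that gives the 7 values -3, -2, -1, 0, 1, 2, 3.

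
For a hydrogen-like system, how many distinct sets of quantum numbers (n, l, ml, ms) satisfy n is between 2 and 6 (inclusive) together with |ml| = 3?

Work shell by shell — for each n, count the (l, ml) pairs that satisfy |ml| = 3:
n=4 → 2; n=5 → 4; n=6 → 6.
Orbitals: 2 + 4 + 6 = 12. Including both spin states (ms = ±1/2) gives 2 × 12 = 24 states.

24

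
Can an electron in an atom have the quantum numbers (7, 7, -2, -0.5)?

The orbital quantum number must satisfy 0 ≤ ℓ ≤ n−1. With n = 7 the allowed ℓ values are 0, 1, 2, 3, 4, 5, 6, so ℓ = 7 is out of range.

Not allowed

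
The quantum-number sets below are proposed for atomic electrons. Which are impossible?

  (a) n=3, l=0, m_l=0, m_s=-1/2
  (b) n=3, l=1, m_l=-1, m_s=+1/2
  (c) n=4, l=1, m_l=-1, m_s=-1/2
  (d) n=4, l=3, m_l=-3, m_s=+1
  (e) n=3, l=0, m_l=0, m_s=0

(d) has m_s = +1, but an electron's spin must be ±1/2.
(e) has m_s = 0, but an electron's spin must be ±1/2.
The remaining sets (a), (b), (c) satisfy all four rules.

(d) and (e)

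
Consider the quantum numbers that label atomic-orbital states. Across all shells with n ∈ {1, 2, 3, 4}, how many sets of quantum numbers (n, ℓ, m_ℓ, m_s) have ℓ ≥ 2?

Count contributing orbitals for each principal shell:
n=3 → 5; n=4 → 12.
Orbitals: 5 + 12 = 17. Including both spin states (m_s = ±1/2) gives 2 × 17 = 34 states.

34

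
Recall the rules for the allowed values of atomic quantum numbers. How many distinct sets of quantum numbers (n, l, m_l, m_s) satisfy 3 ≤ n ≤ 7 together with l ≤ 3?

146

Treat each shell separately and count matching orbitals:
n=3 → 9; n=4 → 16; n=5 → 16; n=6 → 16; n=7 → 16.
Orbitals: 9 + 16 + 16 + 16 + 16 = 73. Including both spin states (m_s = ±1/2) gives 2 × 73 = 146 states.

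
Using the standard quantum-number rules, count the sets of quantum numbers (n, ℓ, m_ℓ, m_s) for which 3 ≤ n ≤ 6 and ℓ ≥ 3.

Go shell by shell, enumerating (ℓ, m_ℓ) with ℓ ≥ 3:
n=4 → 7; n=5 → 16; n=6 → 27.
Orbitals: 7 + 16 + 27 = 50. Including both spin states (m_s = ±1/2) gives 2 × 50 = 100 states.

100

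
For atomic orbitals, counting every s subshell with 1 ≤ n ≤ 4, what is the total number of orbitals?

An s subshell (ℓ = 0) exists for every n ≥ 1, so shells n = 1, 2, 3, 4 each contribute one — 4 subshells.
Since each s subshell has 2·0+1 = 1 orbital, the total is 4 × 1 = 4.

4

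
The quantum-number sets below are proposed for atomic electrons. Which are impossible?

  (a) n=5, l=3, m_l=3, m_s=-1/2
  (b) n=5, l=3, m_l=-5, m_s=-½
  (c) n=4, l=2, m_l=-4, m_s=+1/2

(b) has |m_l| = 5 > l = 3, violating −l ≤ m_l ≤ l.
(c) has |m_l| = 4 > l = 2, violating −l ≤ m_l ≤ l.
The remaining set (a) satisfies all four rules.

(b) and (c)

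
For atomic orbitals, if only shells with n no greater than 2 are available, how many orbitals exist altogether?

5

Total orbitals = 1² + 2² = 5.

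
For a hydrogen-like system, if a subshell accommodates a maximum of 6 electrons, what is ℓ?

2(2ℓ+1) = 6 ⇒ 2ℓ+1 = 3 ⇒ ℓ = 1.

ℓ = 1 (p)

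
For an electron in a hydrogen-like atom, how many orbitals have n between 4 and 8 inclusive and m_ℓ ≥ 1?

Per-shell orbital counts meeting the constraint:
n=4 → 6; n=5 → 10; n=6 → 15; n=7 → 21; n=8 → 28.
Total orbitals: 6 + 10 + 15 + 21 + 28 = 80.

80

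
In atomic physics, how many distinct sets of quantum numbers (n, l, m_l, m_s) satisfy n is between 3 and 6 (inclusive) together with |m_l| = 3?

For each n in the range, tally the orbitals obeying |m_l| = 3:
n=4 → 2; n=5 → 4; n=6 → 6.
Orbitals: 2 + 4 + 6 = 12. Including both spin states (m_s = ±1/2) gives 2 × 12 = 24 states.

24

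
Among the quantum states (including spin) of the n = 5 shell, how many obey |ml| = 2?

12

Per l-value: l=2 → 2; l=3 → 2; l=4 → 2.
Orbitals: 2 + 2 + 2 = 6. Each orbital carries two spin states, so 6 × 2 = 12 states.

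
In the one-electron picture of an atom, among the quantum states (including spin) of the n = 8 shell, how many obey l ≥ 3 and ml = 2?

The n = 8 shell has l = 0 through 7; check each.
Orbitals with l ≥ 3 and ml = 2, by l: l=3 → 1; l=4 → 1; l=5 → 1; l=6 → 1; l=7 → 1.
Orbitals: 1 + 1 + 1 + 1 + 1 = 5. Each orbital carries two spin states, so 5 × 2 = 10 states.

10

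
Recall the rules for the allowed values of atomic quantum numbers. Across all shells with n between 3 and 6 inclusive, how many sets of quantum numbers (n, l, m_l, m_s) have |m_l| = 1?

56

Treat each shell separately and count matching orbitals:
n=3 → 4; n=4 → 6; n=5 → 8; n=6 → 10.
Orbitals: 4 + 6 + 8 + 10 = 28. Including both spin states (m_s = ±1/2) gives 2 × 28 = 56 states.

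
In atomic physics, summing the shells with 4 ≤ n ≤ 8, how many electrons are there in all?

380

Shell n has n² orbitals: 4²=16 + 5²=25 + 6²=36 + 7²=49 + 8²=64 = 190 orbitals.
Two spin states per orbital: 2 × 190 = 380 electrons.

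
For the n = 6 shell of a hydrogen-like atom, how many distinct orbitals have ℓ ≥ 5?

For n = 6, ℓ ranges over 0 … 5.
Per ℓ-value: ℓ=5 → 11.
Total orbitals: 11.

11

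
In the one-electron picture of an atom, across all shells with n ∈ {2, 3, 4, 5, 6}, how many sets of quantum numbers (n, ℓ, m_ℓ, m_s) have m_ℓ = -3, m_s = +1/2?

For each n in the range, tally the orbitals obeying m_ℓ = -3:
n=4 → 1; n=5 → 2; n=6 → 3.
Orbitals: 1 + 2 + 3 = 6. With m_s fixed to +1/2 there is one state per orbital, so 6 states.

6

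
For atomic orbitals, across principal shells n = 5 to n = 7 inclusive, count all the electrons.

220

Shell n has n² orbitals: 5²=25 + 6²=36 + 7²=49 = 110 orbitals.
Two spin states per orbital: 2 × 110 = 220 electrons.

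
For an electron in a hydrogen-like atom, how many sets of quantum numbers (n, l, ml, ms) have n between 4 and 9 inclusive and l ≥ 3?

434

Work shell by shell — for each n, count the (l, ml) pairs that satisfy l ≥ 3:
n=4 → 7; n=5 → 16; n=6 → 27; n=7 → 40; n=8 → 55; n=9 → 72.
Orbitals: 7 + 16 + 27 + 40 + 55 + 72 = 217. Including both spin states (ms = ±1/2) gives 2 × 217 = 434 states.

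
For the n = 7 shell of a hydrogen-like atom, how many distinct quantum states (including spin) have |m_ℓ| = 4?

12

Orbitals with |m_ℓ| = 4, by ℓ: ℓ=4 → 2; ℓ=5 → 2; ℓ=6 → 2.
Orbitals: 2 + 2 + 2 = 6. Each orbital carries two spin states, so 6 × 2 = 12 states.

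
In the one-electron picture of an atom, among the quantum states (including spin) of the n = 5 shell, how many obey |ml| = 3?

For n = 5, l ranges over 0 … 4.
Per l-value: l=3 → 2; l=4 → 2.
Orbitals: 2 + 2 = 4. Each orbital carries two spin states, so 4 × 2 = 8 states.

8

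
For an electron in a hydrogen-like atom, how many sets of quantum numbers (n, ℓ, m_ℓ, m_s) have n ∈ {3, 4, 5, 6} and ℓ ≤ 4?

For each n in the range, tally the orbitals obeying ℓ ≤ 4:
n=3 → 9; n=4 → 16; n=5 → 25; n=6 → 25.
Orbitals: 9 + 16 + 25 + 25 = 75. Including both spin states (m_s = ±1/2) gives 2 × 75 = 150 states.

150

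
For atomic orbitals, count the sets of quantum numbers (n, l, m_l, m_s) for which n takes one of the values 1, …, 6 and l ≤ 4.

Count contributing orbitals for each principal shell:
n=1 → 1; n=2 → 4; n=3 → 9; n=4 → 16; n=5 → 25; n=6 → 25.
Orbitals: 1 + 4 + 9 + 16 + 25 + 25 = 80. Including both spin states (m_s = ±1/2) gives 2 × 80 = 160 states.

160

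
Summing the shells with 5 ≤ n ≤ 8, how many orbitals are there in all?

Shell n has n² orbitals: 5²=25 + 6²=36 + 7²=49 + 8²=64 = 174 orbitals.

174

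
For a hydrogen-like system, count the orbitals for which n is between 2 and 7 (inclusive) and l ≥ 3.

Treat each shell separately and count matching orbitals:
n=4 → 7; n=5 → 16; n=6 → 27; n=7 → 40.
Total orbitals: 7 + 16 + 27 + 40 = 90.

90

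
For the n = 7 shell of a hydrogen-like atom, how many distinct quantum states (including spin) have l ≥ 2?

Per l-value: l=2 → 5; l=3 → 7; l=4 → 9; l=5 → 11; l=6 → 13.
Orbitals: 5 + 7 + 9 + 11 + 13 = 45. Each orbital carries two spin states, so 45 × 2 = 90 states.

90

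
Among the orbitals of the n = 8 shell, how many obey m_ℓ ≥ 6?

3

Orbitals with m_ℓ ≥ 6, by ℓ: ℓ=6 → 1; ℓ=7 → 2.
Total orbitals: 1 + 2 = 3.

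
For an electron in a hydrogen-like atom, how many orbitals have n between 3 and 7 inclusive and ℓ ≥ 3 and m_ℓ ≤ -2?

Work shell by shell — for each n, count the (ℓ, m_ℓ) pairs that satisfy ℓ ≥ 3 and m_ℓ ≤ -2:
n=4 → 2; n=5 → 5; n=6 → 9; n=7 → 14.
Total orbitals: 2 + 5 + 9 + 14 = 30.

30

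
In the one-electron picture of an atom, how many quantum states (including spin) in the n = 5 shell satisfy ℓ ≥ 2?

With n = 5 the allowed ℓ are 0, 1, …, 4.
Contributions: ℓ=2 → 5; ℓ=3 → 7; ℓ=4 → 9.
Orbitals: 5 + 7 + 9 = 21. Each orbital carries two spin states, so 21 × 2 = 42 states.

42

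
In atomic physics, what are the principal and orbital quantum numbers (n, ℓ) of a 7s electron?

The leading integer gives n = 7; the letter 's' means ℓ = 0.

n = 7, ℓ = 0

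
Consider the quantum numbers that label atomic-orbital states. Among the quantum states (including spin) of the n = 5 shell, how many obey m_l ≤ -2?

12

Go through l = 0, …, 4 (the values permitted for n = 5).
The (l, m_l) pairs meeting m_l ≤ -2 give: l=2 → 1; l=3 → 2; l=4 → 3.
Orbitals: 1 + 2 + 3 = 6. Each orbital carries two spin states, so 6 × 2 = 12 states.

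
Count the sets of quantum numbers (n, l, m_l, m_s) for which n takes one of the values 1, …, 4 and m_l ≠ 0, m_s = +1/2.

20

Treat each shell separately and count matching orbitals:
n=2 → 2; n=3 → 6; n=4 → 12.
Orbitals: 2 + 6 + 12 = 20. With m_s fixed to +1/2 there is one state per orbital, so 20 states.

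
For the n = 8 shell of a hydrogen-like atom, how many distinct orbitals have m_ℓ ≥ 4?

Orbitals with m_ℓ ≥ 4, by ℓ: ℓ=4 → 1; ℓ=5 → 2; ℓ=6 → 3; ℓ=7 → 4.
Total orbitals: 1 + 2 + 3 + 4 = 10.

10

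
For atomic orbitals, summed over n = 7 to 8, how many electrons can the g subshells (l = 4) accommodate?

36

A g subshell (l = 4) exists for every n ≥ 5, so shells n = 7, 8 each contribute one — 2 subshells.
Since each g subshell holds 2(2·4+1) = 18 electrons, the total is 2 × 18 = 36.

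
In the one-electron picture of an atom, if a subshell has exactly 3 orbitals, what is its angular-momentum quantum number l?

2l+1 = 3 gives l = 1.

l = 1 (p)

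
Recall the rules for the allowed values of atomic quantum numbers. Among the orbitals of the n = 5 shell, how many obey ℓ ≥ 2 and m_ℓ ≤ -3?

With n = 5 the allowed ℓ are 0, 1, …, 4.
Per ℓ-value: ℓ=3 → 1; ℓ=4 → 2.
Total orbitals: 1 + 2 = 3.

3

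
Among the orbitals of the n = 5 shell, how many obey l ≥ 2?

Go through l = 0, …, 4 (the values permitted for n = 5).
Contributions: l=2 → 5; l=3 → 7; l=4 → 9.
Total orbitals: 5 + 7 + 9 = 21.

21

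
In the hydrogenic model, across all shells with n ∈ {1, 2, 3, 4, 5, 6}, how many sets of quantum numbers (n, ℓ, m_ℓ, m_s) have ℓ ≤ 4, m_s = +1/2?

80

For each n in the range, tally the orbitals obeying ℓ ≤ 4:
n=1 → 1; n=2 → 4; n=3 → 9; n=4 → 16; n=5 → 25; n=6 → 25.
Orbitals: 1 + 4 + 9 + 16 + 25 + 25 = 80. With m_s fixed to +1/2 there is one state per orbital, so 80 states.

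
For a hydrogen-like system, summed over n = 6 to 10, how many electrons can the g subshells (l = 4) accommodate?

90

A g subshell (l = 4) exists for every n ≥ 5, so shells n = 6, 7, 8, 9, 10 each contribute one — 5 subshells.
Since each g subshell holds 2(2·4+1) = 18 electrons, the total is 5 × 18 = 90.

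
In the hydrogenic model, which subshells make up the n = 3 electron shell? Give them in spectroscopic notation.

3s, 3p, 3d

For n = 3, l runs from 0 to 2. In spectroscopic notation l = 0,1,2,… ↔ s,p,d,f,g,h,i, so the subshells are 3s, 3p, 3d.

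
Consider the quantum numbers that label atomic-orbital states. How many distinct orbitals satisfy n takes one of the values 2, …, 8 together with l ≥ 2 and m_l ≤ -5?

Per-shell orbital counts meeting the constraint:
n=6 → 1; n=7 → 3; n=8 → 6.
Total orbitals: 1 + 3 + 6 = 10.

10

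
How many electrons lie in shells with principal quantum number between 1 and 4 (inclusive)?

60

Shell n has n² orbitals: 1²=1 + 2²=4 + 3²=9 + 4²=16 = 30 orbitals.
Two spin states per orbital: 2 × 30 = 60 electrons.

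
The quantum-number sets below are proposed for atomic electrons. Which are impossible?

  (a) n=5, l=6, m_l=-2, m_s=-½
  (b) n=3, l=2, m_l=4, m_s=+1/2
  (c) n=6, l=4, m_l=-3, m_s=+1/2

(a) and (b)

(a) has l = 6 ≥ n = 5, violating 0 ≤ l ≤ n−1.
(b) has |m_l| = 4 > l = 2, violating −l ≤ m_l ≤ l.
The remaining set (c) satisfies all four rules.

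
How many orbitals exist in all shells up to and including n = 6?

Total orbitals = 1² + 2² + 3² + 4² + 5² + 6² = 91.

91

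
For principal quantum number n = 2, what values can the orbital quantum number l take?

0, 1

l is an integer with 0 ≤ l ≤ n−1, so for n = 2: l = 0, 1.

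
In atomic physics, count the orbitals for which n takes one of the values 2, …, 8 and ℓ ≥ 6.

Go shell by shell, enumerating (ℓ, m_ℓ) with ℓ ≥ 6:
n=7 → 13; n=8 → 28.
Total orbitals: 13 + 28 = 41.

41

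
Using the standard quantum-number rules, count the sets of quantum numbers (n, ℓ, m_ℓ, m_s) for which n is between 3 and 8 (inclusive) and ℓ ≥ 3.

Count contributing orbitals for each principal shell:
n=4 → 7; n=5 → 16; n=6 → 27; n=7 → 40; n=8 → 55.
Orbitals: 7 + 16 + 27 + 40 + 55 = 145. Including both spin states (m_s = ±1/2) gives 2 × 145 = 290 states.

290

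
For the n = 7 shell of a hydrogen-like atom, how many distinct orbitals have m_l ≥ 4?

With n = 7 the allowed l are 0, 1, …, 6.
Per l-value: l=4 → 1; l=5 → 2; l=6 → 3.
Total orbitals: 1 + 2 + 3 = 6.

6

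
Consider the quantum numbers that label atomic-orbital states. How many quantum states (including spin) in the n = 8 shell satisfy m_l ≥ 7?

2

With n = 8 the allowed l are 0, 1, …, 7.
Orbitals with m_l ≥ 7, by l: l=7 → 1.
Orbitals: 1. Each orbital carries two spin states, so 1 × 2 = 2 states.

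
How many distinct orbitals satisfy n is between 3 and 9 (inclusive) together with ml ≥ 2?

84

Per-shell orbital counts meeting the constraint:
n=3 → 1; n=4 → 3; n=5 → 6; n=6 → 10; n=7 → 15; n=8 → 21; n=9 → 28.
Total orbitals: 1 + 3 + 6 + 10 + 15 + 21 + 28 = 84.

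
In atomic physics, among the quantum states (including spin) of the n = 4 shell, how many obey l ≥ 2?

Orbitals with l ≥ 2, by l: l=2 → 5; l=3 → 7.
Orbitals: 5 + 7 = 12. Each orbital carries two spin states, so 12 × 2 = 24 states.

24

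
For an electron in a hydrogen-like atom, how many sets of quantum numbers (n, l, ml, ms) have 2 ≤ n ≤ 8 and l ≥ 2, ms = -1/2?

Work shell by shell — for each n, count the (l, ml) pairs that satisfy l ≥ 2:
n=3 → 5; n=4 → 12; n=5 → 21; n=6 → 32; n=7 → 45; n=8 → 60.
Orbitals: 5 + 12 + 21 + 32 + 45 + 60 = 175. With ms fixed to -1/2 there is one state per orbital, so 175 states.

175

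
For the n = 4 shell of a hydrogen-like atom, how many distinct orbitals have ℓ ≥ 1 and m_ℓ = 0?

Go through ℓ = 0, …, 3 (the values permitted for n = 4).
The (ℓ, m_ℓ) pairs meeting ℓ ≥ 1 and m_ℓ = 0 give: ℓ=1 → 1; ℓ=2 → 1; ℓ=3 → 1.
Total orbitals: 1 + 1 + 1 = 3.

3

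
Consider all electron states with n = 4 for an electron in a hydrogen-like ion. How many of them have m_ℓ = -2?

For n = 4, ℓ ranges over 0 … 3.
The (ℓ, m_ℓ) pairs meeting m_ℓ = -2 give: ℓ=2 → 1; ℓ=3 → 1.
Orbitals: 1 + 1 = 2. Each orbital carries two spin states, so 2 × 2 = 4 states.

4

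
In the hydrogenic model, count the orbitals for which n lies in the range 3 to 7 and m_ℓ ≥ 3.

Per-shell orbital counts meeting the constraint:
n=4 → 1; n=5 → 3; n=6 → 6; n=7 → 10.
Total orbitals: 1 + 3 + 6 + 10 = 20.

20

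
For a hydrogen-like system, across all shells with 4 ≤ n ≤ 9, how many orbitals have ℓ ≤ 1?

24

For each n in the range, tally the orbitals obeying ℓ ≤ 1:
n=4 → 4; n=5 → 4; n=6 → 4; n=7 → 4; n=8 → 4; n=9 → 4.
Total orbitals: 4 + 4 + 4 + 4 + 4 + 4 = 24.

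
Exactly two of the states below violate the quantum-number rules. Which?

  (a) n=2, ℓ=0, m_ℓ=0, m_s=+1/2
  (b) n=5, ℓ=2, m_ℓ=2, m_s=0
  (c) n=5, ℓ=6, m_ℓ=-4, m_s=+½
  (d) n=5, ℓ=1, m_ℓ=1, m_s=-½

(b) has m_s = 0, but an electron's spin must be ±1/2.
(c) has ℓ = 6 ≥ n = 5, violating 0 ≤ ℓ ≤ n−1.
The remaining sets (a), (d) satisfy all four rules.

(b) and (c)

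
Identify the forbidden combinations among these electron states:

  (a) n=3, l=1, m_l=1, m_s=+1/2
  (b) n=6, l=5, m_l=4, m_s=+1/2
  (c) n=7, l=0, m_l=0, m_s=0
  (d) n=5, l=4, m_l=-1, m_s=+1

(c) and (d)

(c) has m_s = 0, but an electron's spin must be ±1/2.
(d) has m_s = +1, but an electron's spin must be ±1/2.
The remaining sets (a), (b) satisfy all four rules.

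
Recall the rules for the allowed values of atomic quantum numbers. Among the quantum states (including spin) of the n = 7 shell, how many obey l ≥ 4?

Orbitals with l ≥ 4, by l: l=4 → 9; l=5 → 11; l=6 → 13.
Orbitals: 9 + 11 + 13 = 33. Each orbital carries two spin states, so 33 × 2 = 66 states.

66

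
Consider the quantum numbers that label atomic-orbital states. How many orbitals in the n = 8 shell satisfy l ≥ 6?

Go through l = 0, …, 7 (the values permitted for n = 8).
Per l-value: l=6 → 13; l=7 → 15.
Total orbitals: 13 + 15 = 28.

28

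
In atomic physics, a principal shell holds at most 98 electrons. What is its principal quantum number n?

n = 7

2n² = 98 ⇒ n² = 49 ⇒ n = 7.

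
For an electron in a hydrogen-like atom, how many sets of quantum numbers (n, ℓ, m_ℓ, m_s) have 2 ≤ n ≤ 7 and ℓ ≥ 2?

230

Treat each shell separately and count matching orbitals:
n=3 → 5; n=4 → 12; n=5 → 21; n=6 → 32; n=7 → 45.
Orbitals: 5 + 12 + 21 + 32 + 45 = 115. Including both spin states (m_s = ±1/2) gives 2 × 115 = 230 states.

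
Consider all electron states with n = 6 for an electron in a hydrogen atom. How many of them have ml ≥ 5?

2

Go through l = 0, …, 5 (the values permitted for n = 6).
Orbitals with ml ≥ 5, by l: l=5 → 1.
Orbitals: 1. Each orbital carries two spin states, so 1 × 2 = 2 states.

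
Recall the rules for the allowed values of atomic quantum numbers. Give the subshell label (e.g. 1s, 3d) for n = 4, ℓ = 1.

4p

ℓ = 1 corresponds to the letter 'p', so the subshell is 4p.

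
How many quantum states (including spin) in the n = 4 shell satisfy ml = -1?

6

For n = 4, l ranges over 0 … 3.
Orbitals with ml = -1, by l: l=1 → 1; l=2 → 1; l=3 → 1.
Orbitals: 1 + 1 + 1 = 3. Each orbital carries two spin states, so 3 × 2 = 6 states.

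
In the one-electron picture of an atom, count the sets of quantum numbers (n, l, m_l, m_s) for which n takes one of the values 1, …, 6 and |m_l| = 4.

Per-shell orbital counts meeting the constraint:
n=5 → 2; n=6 → 4.
Orbitals: 2 + 4 = 6. Including both spin states (m_s = ±1/2) gives 2 × 6 = 12 states.

12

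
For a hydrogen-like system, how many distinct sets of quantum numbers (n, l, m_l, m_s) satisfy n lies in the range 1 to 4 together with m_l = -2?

Count contributing orbitals for each principal shell:
n=3 → 1; n=4 → 2.
Orbitals: 1 + 2 = 3. Including both spin states (m_s = ±1/2) gives 2 × 3 = 6 states.

6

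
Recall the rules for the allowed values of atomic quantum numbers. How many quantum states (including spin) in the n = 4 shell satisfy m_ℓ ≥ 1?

With n = 4 the allowed ℓ are 0, 1, …, 3.
Contributions: ℓ=1 → 1; ℓ=2 → 2; ℓ=3 → 3.
Orbitals: 1 + 2 + 3 = 6. Each orbital carries two spin states, so 6 × 2 = 12 states.

12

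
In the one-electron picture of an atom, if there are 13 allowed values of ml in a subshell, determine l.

l = 6 (i)

ml ranges over 2l+1 integers, so 2l+1 = 13 ⇒ l = 6.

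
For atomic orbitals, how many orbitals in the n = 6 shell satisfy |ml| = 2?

The n = 6 shell has l = 0 through 5; check each.
Contributions: l=2 → 2; l=3 → 2; l=4 → 2; l=5 → 2.
Total orbitals: 2 + 2 + 2 + 2 = 8.

8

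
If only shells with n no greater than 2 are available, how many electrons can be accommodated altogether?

10

Total orbitals = 1² + 2² = 5. Doubling for spin gives 10 electrons.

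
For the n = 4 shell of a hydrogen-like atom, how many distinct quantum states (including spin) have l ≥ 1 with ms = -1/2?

Contributions: l=1 → 3; l=2 → 5; l=3 → 7.
Orbitals: 3 + 5 + 7 = 15. With ms fixed to a single value there is one state per orbital, giving 15 states.

15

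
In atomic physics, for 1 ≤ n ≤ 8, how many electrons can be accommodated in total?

Total orbitals = 1² + 2² + 3² + 4² + 5² + 6² + 7² + 8² = 204. Doubling for spin gives 408 electrons.

408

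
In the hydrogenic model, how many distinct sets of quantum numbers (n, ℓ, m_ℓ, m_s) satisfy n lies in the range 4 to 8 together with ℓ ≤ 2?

90

Work shell by shell — for each n, count the (ℓ, m_ℓ) pairs that satisfy ℓ ≤ 2:
n=4 → 9; n=5 → 9; n=6 → 9; n=7 → 9; n=8 → 9.
Orbitals: 9 + 9 + 9 + 9 + 9 = 45. Including both spin states (m_s = ±1/2) gives 2 × 45 = 90 states.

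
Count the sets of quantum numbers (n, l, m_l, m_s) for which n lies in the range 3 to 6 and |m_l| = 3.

Treat each shell separately and count matching orbitals:
n=4 → 2; n=5 → 4; n=6 → 6.
Orbitals: 2 + 4 + 6 = 12. Including both spin states (m_s = ±1/2) gives 2 × 12 = 24 states.

24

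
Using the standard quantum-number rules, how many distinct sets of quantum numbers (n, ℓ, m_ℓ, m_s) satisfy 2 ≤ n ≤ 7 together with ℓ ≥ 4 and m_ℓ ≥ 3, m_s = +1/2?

Work shell by shell — for each n, count the (ℓ, m_ℓ) pairs that satisfy ℓ ≥ 4 and m_ℓ ≥ 3:
n=5 → 2; n=6 → 5; n=7 → 9.
Orbitals: 2 + 5 + 9 = 16. With m_s fixed to +1/2 there is one state per orbital, so 16 states.

16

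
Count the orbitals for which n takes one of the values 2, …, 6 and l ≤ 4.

79

Count contributing orbitals for each principal shell:
n=2 → 4; n=3 → 9; n=4 → 16; n=5 → 25; n=6 → 25.
Total orbitals: 4 + 9 + 16 + 25 + 25 = 79.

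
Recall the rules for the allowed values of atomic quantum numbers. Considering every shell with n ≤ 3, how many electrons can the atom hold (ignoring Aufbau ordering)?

28

Total orbitals = 1² + 2² + 3² = 14. Doubling for spin gives 28 electrons.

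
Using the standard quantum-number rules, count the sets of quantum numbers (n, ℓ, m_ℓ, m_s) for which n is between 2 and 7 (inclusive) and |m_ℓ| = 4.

Work shell by shell — for each n, count the (ℓ, m_ℓ) pairs that satisfy |m_ℓ| = 4:
n=5 → 2; n=6 → 4; n=7 → 6.
Orbitals: 2 + 4 + 6 = 12. Including both spin states (m_s = ±1/2) gives 2 × 12 = 24 states.

24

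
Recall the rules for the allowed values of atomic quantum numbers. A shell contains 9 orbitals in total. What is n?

n = 3

n² = 9 ⇒ n = 3.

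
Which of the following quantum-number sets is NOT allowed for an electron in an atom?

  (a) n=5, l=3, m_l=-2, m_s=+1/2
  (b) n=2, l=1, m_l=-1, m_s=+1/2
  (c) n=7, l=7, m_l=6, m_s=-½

(c) has l = 7 ≥ n = 7, violating 0 ≤ l ≤ n−1.
The remaining sets (a), (b) satisfy all four rules.

(c)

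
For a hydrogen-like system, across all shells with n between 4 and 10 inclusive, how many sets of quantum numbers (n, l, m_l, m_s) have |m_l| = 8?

12

Count contributing orbitals for each principal shell:
n=9 → 2; n=10 → 4.
Orbitals: 2 + 4 = 6. Including both spin states (m_s = ±1/2) gives 2 × 6 = 12 states.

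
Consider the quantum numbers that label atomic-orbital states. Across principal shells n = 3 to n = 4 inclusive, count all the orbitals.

25

Shell n has n² orbitals: 3²=9 + 4²=16 = 25 orbitals.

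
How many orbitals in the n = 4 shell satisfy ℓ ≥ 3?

The n = 4 shell has ℓ = 0 through 3; check each.
Orbitals with ℓ ≥ 3, by ℓ: ℓ=3 → 7.
Total orbitals: 7.

7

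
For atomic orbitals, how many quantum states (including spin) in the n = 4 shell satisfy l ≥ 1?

The n = 4 shell has l = 0 through 3; check each.
Orbitals with l ≥ 1, by l: l=1 → 3; l=2 → 5; l=3 → 7.
Orbitals: 3 + 5 + 7 = 15. Each orbital carries two spin states, so 15 × 2 = 30 states.

30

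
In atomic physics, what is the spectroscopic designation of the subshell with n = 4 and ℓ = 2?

ℓ = 2 corresponds to the letter 'd', so the subshell is 4d.

4d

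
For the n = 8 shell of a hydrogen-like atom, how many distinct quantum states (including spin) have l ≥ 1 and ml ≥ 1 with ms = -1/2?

28

Per l-value: l=1 → 1; l=2 → 2; l=3 → 3; l=4 → 4; l=5 → 5; l=6 → 6; l=7 → 7.
Orbitals: 1 + 2 + 3 + 4 + 5 + 6 + 7 = 28. With ms fixed to a single value there is one state per orbital, giving 28 states.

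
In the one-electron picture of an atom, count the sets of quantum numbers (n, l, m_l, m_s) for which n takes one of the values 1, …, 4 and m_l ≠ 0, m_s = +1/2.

20

For each n in the range, tally the orbitals obeying m_l ≠ 0:
n=2 → 2; n=3 → 6; n=4 → 12.
Orbitals: 2 + 6 + 12 = 20. With m_s fixed to +1/2 there is one state per orbital, so 20 states.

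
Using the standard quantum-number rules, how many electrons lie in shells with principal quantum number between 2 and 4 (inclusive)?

58

Shell n has n² orbitals: 2²=4 + 3²=9 + 4²=16 = 29 orbitals.
Two spin states per orbital: 2 × 29 = 58 electrons.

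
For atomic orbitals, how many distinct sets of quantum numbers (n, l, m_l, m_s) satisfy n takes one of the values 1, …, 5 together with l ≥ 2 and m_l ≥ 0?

44

Work shell by shell — for each n, count the (l, m_l) pairs that satisfy l ≥ 2 and m_l ≥ 0:
n=3 → 3; n=4 → 7; n=5 → 12.
Orbitals: 3 + 7 + 12 = 22. Including both spin states (m_s = ±1/2) gives 2 × 22 = 44 states.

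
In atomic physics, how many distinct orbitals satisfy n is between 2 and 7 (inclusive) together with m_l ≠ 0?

Work shell by shell — for each n, count the (l, m_l) pairs that satisfy m_l ≠ 0:
n=2 → 2; n=3 → 6; n=4 → 12; n=5 → 20; n=6 → 30; n=7 → 42.
Total orbitals: 2 + 6 + 12 + 20 + 30 + 42 = 112.

112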